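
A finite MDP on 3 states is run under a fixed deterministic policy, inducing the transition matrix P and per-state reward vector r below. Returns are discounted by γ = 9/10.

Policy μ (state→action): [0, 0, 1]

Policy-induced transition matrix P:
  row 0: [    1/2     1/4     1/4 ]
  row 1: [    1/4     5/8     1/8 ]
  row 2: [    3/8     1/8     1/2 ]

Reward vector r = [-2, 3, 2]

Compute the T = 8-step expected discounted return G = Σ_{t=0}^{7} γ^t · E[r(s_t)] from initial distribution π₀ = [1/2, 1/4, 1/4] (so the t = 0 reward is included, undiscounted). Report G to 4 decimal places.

t=0: π = [0.5000, 0.2500, 0.2500], E[r] = 0.2500, γ^t·E[r] = 0.250000, running G = 0.250000
t=1: π = [0.4063, 0.3125, 0.2813], E[r] = 0.6875, γ^t·E[r] = 0.618750, running G = 0.868750
t=2: π = [0.3867, 0.3320, 0.2813], E[r] = 0.7852, γ^t·E[r] = 0.635977, running G = 1.504727
t=3: π = [0.3818, 0.3394, 0.2788], E[r] = 0.8120, γ^t·E[r] = 0.591957, running G = 2.096683
t=4: π = [0.3803, 0.3424, 0.2773], E[r] = 0.8212, γ^t·E[r] = 0.538768, running G = 2.635451
t=5: π = [0.3797, 0.3437, 0.2765], E[r] = 0.8248, γ^t·E[r] = 0.487031, running G = 3.122482
t=6: π = [0.3795, 0.3443, 0.2762], E[r] = 0.8263, γ^t·E[r] = 0.439151, running G = 3.561633
t=7: π = [0.3794, 0.3446, 0.2760], E[r] = 0.8270, γ^t·E[r] = 0.395564, running G = 3.957197

G = 3.9572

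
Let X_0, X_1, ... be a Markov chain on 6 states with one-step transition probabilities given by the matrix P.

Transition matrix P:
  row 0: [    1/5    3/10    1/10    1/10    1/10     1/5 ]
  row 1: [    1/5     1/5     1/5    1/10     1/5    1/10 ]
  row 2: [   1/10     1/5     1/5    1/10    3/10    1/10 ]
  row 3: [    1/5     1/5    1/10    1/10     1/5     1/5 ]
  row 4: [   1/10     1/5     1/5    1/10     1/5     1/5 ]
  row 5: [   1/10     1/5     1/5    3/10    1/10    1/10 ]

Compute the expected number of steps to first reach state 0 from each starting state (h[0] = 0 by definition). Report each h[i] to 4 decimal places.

h = [0.0000, 6.7841, 7.5363, 6.7690, 7.5226, 7.3856]

First-step conditioning: h[0] = 0; for i ≠ 0, h[i] = 1 + Σ_k P[i][k]·h[k].
  h[1] = 1 + 1/5·h[1] + 1/5·h[2] + 1/10·h[3] + 1/5·h[4] + 1/10·h[5]
  h[2] = 1 + 1/5·h[1] + 1/5·h[2] + 1/10·h[3] + 3/10·h[4] + 1/10·h[5]
  h[3] = 1 + 1/5·h[1] + 1/10·h[2] + 1/10·h[3] + 1/5·h[4] + 1/5·h[5]
  h[4] = 1 + 1/5·h[1] + 1/5·h[2] + 1/10·h[3] + 1/5·h[4] + 1/5·h[5]
  h[5] = 1 + 1/5·h[1] + 1/5·h[2] + 3/10·h[3] + 1/10·h[4] + 1/10·h[5]
Solving the 5×5 linear system over states ≠ 0 gives exactly h = [0, 24755/3649, 27500/3649, 24700/3649, 27450/3649, 26950/3649] (h[0] = 0 is the target).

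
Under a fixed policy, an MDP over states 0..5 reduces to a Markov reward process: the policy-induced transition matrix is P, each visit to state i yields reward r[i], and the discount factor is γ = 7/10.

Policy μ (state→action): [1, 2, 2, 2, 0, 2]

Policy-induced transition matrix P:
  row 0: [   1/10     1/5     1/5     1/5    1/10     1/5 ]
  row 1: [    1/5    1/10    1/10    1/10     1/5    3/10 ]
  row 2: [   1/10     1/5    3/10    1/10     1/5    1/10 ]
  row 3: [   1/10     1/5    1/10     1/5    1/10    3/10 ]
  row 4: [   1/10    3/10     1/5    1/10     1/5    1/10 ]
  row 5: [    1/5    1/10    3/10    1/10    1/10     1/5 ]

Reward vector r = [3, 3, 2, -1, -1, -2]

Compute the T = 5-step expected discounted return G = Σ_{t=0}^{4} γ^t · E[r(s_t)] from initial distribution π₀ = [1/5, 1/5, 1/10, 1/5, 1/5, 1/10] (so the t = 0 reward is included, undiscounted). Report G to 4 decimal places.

t=0: π = [0.2000, 0.2000, 0.1000, 0.2000, 0.2000, 0.1000], E[r] = 0.8000, γ^t·E[r] = 0.800000, running G = 0.800000
t=1: π = [0.1300, 0.1900, 0.1800, 0.1400, 0.1500, 0.2100], E[r] = 0.6100, γ^t·E[r] = 0.427000, running G = 1.227000
t=2: π = [0.1400, 0.1750, 0.2060, 0.1270, 0.1520, 0.2000], E[r] = 0.6780, γ^t·E[r] = 0.332220, running G = 1.559220
t=3: π = [0.1375, 0.1777, 0.2104, 0.1267, 0.1533, 0.1944], E[r] = 0.6976, γ^t·E[r] = 0.239277, running G = 1.798497
t=4: π = [0.1372, 0.1781, 0.2100, 0.1264, 0.1541, 0.1941], E[r] = 0.6974, γ^t·E[r] = 0.167439, running G = 1.965935

G = 1.9659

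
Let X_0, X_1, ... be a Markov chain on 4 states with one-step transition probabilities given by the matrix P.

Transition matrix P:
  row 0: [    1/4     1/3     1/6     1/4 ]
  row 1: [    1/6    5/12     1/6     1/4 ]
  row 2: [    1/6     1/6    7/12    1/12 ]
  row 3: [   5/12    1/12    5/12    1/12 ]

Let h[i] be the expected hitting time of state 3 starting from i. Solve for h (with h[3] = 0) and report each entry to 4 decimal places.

h = [4.9412, 4.9412, 6.3529, 0.0000]

First-step conditioning: h[3] = 0; for i ≠ 3, h[i] = 1 + Σ_k P[i][k]·h[k].
  h[0] = 1 + 1/4·h[0] + 1/3·h[1] + 1/6·h[2]
  h[1] = 1 + 1/6·h[0] + 5/12·h[1] + 1/6·h[2]
  h[2] = 1 + 1/6·h[0] + 1/6·h[1] + 7/12·h[2]
Solving the 3×3 linear system over states ≠ 3 gives exactly h = [84/17, 84/17, 108/17, 0] (h[3] = 0 is the target).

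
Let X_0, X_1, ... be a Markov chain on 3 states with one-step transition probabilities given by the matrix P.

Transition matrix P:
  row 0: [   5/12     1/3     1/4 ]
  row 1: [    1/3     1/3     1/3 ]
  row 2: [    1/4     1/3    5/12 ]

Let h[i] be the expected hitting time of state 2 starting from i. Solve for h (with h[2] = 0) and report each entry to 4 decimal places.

First-step conditioning: h[2] = 0; for i ≠ 2, h[i] = 1 + Σ_k P[i][k]·h[k].
  h[0] = 1 + 5/12·h[0] + 1/3·h[1]
  h[1] = 1 + 1/3·h[0] + 1/3·h[1]
Solving the 2×2 linear system over states ≠ 2 gives exactly h = [18/5, 33/10, 0] (h[2] = 0 is the target).

h = [3.6000, 3.3000, 0.0000]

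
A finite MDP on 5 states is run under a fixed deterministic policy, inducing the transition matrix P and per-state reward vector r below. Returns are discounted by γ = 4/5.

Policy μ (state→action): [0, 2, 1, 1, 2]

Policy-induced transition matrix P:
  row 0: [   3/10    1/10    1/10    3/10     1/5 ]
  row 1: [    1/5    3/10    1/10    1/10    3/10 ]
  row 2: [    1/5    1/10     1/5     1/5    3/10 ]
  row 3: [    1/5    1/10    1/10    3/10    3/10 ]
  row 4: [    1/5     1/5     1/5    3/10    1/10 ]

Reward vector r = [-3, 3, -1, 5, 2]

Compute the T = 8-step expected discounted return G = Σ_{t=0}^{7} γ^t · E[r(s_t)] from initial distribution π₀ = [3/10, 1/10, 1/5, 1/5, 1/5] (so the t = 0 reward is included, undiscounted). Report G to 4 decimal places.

t=0: π = [0.3000, 0.1000, 0.2000, 0.2000, 0.2000], E[r] = 0.6000, γ^t·E[r] = 0.600000, running G = 0.600000
t=1: π = [0.2300, 0.1400, 0.1400, 0.2600, 0.2300], E[r] = 1.3500, γ^t·E[r] = 1.080000, running G = 1.680000
t=2: π = [0.2230, 0.1510, 0.1370, 0.2580, 0.2310], E[r] = 1.3990, γ^t·E[r] = 0.895360, running G = 2.575360
t=3: π = [0.2223, 0.1533, 0.1368, 0.2561, 0.2315], E[r] = 1.3997, γ^t·E[r] = 0.716646, running G = 3.292006
t=4: π = [0.2222, 0.1538, 0.1368, 0.2557, 0.2315], E[r] = 1.3992, γ^t·E[r] = 0.573092, running G = 3.865098
t=5: π = [0.2222, 0.1539, 0.1368, 0.2556, 0.2315], E[r] = 1.3990, γ^t·E[r] = 0.458414, running G = 4.323512
t=6: π = [0.2222, 0.1539, 0.1368, 0.2555, 0.2315], E[r] = 1.3989, γ^t·E[r] = 0.366721, running G = 4.690234
t=7: π = [0.2222, 0.1539, 0.1368, 0.2555, 0.2315], E[r] = 1.3989, γ^t·E[r] = 0.293375, running G = 4.983609

G = 4.9836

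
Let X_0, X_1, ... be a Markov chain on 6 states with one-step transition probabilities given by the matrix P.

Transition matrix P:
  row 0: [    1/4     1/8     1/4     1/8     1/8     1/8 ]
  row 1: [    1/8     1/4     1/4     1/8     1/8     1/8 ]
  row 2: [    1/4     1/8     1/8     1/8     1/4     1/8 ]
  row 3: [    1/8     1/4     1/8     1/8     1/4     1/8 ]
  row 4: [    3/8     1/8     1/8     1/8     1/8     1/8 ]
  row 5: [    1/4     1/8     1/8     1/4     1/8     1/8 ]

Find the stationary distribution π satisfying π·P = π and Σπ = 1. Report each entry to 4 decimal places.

π = [0.2326, 0.1629, 0.1744, 0.1406, 0.1644, 0.1250]

Balance equations π_j = Σ_i π_i·P[i][j]:
  π_0 = 1/4·π_0 + 1/8·π_1 + 1/4·π_2 + 1/8·π_3 + 3/8·π_4 + 1/4·π_5
  π_1 = 1/8·π_0 + 1/4·π_1 + 1/8·π_2 + 1/4·π_3 + 1/8·π_4 + 1/8·π_5
  π_2 = 1/4·π_0 + 1/4·π_1 + 1/8·π_2 + 1/8·π_3 + 1/8·π_4 + 1/8·π_5
  π_3 = 1/8·π_0 + 1/8·π_1 + 1/8·π_2 + 1/8·π_3 + 1/8·π_4 + 1/4·π_5
  π_4 = 1/8·π_0 + 1/8·π_1 + 1/4·π_2 + 1/4·π_3 + 1/8·π_4 + 1/8·π_5
  normalize: π_0 + π_1 + π_2 + π_3 + π_4 + π_5 = 1
Solving the linear system gives exactly π = [7607/32704, 73/448, 815/4672, 9/64, 12/73, 1/8].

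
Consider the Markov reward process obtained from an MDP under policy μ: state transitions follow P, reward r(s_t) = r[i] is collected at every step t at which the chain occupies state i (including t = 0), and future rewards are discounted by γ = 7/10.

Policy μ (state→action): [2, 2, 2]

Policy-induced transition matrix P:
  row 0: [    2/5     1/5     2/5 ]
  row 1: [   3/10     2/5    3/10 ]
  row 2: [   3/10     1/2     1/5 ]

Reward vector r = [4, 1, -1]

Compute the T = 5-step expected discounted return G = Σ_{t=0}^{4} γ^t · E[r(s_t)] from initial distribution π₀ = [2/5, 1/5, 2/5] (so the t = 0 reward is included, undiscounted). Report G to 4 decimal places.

G = 3.8900

t=0: π = [0.4000, 0.2000, 0.4000], E[r] = 1.4000, γ^t·E[r] = 1.400000, running G = 1.400000
t=1: π = [0.3400, 0.3600, 0.3000], E[r] = 1.4200, γ^t·E[r] = 0.994000, running G = 2.394000
t=2: π = [0.3340, 0.3620, 0.3040], E[r] = 1.3940, γ^t·E[r] = 0.683060, running G = 3.077060
t=3: π = [0.3334, 0.3636, 0.3030], E[r] = 1.3942, γ^t·E[r] = 0.478211, running G = 3.555271
t=4: π = [0.3333, 0.3636, 0.3030], E[r] = 1.3939, γ^t·E[r] = 0.334685, running G = 3.889956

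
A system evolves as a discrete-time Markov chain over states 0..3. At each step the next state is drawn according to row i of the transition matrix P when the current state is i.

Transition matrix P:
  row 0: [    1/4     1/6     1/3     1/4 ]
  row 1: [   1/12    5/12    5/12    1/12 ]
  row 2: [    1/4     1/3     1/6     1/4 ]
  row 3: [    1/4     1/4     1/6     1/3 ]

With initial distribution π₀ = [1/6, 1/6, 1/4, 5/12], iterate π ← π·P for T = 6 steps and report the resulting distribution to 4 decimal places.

π = [0.1987, 0.3078, 0.2767, 0.2168]

t=0: π = [0.1667, 0.1667, 0.2500, 0.4167]
t=1: π = [0.2222, 0.2847, 0.2361, 0.2569]
t=2: π = [0.2025, 0.2986, 0.2749, 0.2240]
t=3: π = [0.2002, 0.3058, 0.2751, 0.2189]
t=4: π = [0.1990, 0.3072, 0.2765, 0.2173]
t=5: π = [0.1988, 0.3077, 0.2766, 0.2169]
t=6: π = [0.1987, 0.3078, 0.2767, 0.2168]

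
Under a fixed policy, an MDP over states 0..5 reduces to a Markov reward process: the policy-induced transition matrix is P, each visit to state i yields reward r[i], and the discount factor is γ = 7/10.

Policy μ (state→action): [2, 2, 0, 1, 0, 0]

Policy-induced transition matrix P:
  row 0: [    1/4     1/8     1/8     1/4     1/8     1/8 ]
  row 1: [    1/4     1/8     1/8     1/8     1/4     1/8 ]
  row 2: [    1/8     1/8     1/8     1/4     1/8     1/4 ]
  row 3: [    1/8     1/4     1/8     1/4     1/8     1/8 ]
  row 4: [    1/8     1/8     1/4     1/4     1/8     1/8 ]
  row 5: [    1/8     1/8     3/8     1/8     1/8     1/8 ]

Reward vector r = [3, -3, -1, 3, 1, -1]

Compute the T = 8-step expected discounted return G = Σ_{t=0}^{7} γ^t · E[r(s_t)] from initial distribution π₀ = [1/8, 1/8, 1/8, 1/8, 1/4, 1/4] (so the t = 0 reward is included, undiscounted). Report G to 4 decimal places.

G = 1.2651

t=0: π = [0.1250, 0.1250, 0.1250, 0.1250, 0.2500, 0.2500], E[r] = 0.2500, γ^t·E[r] = 0.250000, running G = 0.250000
t=1: π = [0.1563, 0.1406, 0.2188, 0.2031, 0.1406, 0.1406], E[r] = 0.4375, γ^t·E[r] = 0.306250, running G = 0.556250
t=2: π = [0.1621, 0.1504, 0.1777, 0.2148, 0.1426, 0.1523], E[r] = 0.4922, γ^t·E[r] = 0.241172, running G = 0.797422
t=3: π = [0.1641, 0.1519, 0.1809, 0.2122, 0.1438, 0.1472], E[r] = 0.4888, γ^t·E[r] = 0.167648, running G = 0.965070
t=4: π = [0.1645, 0.1515, 0.1798, 0.2126, 0.1440, 0.1476], E[r] = 0.4933, γ^t·E[r] = 0.118453, running G = 1.083522
t=5: π = [0.1645, 0.1516, 0.1799, 0.2126, 0.1439, 0.1475], E[r] = 0.4932, γ^t·E[r] = 0.082886, running G = 1.166409
t=6: π = [0.1645, 0.1516, 0.1799, 0.2126, 0.1439, 0.1475], E[r] = 0.4933, γ^t·E[r] = 0.058031, running G = 1.224440
t=7: π = [0.1645, 0.1516, 0.1799, 0.2126, 0.1439, 0.1475], E[r] = 0.4933, γ^t·E[r] = 0.040621, running G = 1.265061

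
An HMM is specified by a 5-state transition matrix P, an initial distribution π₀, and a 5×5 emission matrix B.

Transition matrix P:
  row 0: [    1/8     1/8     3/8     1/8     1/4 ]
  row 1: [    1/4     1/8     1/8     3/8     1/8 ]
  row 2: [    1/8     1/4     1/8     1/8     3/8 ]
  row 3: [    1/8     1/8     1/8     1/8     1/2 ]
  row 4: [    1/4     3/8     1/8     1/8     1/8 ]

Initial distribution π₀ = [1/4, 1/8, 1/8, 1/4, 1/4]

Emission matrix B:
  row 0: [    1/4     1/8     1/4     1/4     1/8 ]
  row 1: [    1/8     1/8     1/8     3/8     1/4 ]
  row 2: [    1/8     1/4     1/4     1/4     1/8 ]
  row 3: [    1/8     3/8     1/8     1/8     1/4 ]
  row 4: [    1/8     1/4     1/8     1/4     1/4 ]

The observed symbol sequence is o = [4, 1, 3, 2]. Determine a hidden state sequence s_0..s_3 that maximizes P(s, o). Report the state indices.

path = [3, 4, 1, 0]

t=0: δ = [3.125e-02, 3.125e-02, 1.562e-02, 6.250e-02, 6.250e-02]  (obs o_0=4)
t=1: δ = [1.953e-03, 2.930e-03, 2.930e-03, 4.395e-03, 7.812e-03]  ψ = [4, 4, 0, 1, 3]  (obs o_1=1)
t=2: δ = [4.883e-04, 1.099e-03, 2.441e-04, 1.373e-04, 5.493e-04]  ψ = [4, 4, 4, 1, 3]  (obs o_2=3)
t=3: δ = [6.866e-05, 2.575e-05, 4.578e-05, 5.150e-05, 1.717e-05]  ψ = [1, 4, 0, 1, 1]  (obs o_3=2)
backtrack: best end state = 0; path = [3, 4, 1, 0]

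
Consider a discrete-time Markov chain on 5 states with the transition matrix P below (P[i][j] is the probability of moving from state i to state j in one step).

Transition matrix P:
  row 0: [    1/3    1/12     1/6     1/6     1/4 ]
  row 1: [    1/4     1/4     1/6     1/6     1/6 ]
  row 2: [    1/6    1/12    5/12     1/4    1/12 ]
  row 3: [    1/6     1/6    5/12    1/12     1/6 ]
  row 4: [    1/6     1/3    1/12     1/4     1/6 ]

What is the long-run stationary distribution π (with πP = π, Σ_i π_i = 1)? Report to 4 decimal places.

π = [0.2167, 0.1674, 0.2664, 0.1868, 0.1625]

Balance equations π_j = Σ_i π_i·P[i][j]:
  π_0 = 1/3·π_0 + 1/4·π_1 + 1/6·π_2 + 1/6·π_3 + 1/6·π_4
  π_1 = 1/12·π_0 + 1/4·π_1 + 1/12·π_2 + 1/6·π_3 + 1/3·π_4
  π_2 = 1/6·π_0 + 1/6·π_1 + 5/12·π_2 + 5/12·π_3 + 1/12·π_4
  π_3 = 1/6·π_0 + 1/6·π_1 + 1/4·π_2 + 1/12·π_3 + 1/4·π_4
  normalize: π_0 + π_1 + π_2 + π_3 + π_4 = 1
Solving the linear system gives exactly π = [233/1075, 36/215, 401/1505, 1406/7525, 1223/7525].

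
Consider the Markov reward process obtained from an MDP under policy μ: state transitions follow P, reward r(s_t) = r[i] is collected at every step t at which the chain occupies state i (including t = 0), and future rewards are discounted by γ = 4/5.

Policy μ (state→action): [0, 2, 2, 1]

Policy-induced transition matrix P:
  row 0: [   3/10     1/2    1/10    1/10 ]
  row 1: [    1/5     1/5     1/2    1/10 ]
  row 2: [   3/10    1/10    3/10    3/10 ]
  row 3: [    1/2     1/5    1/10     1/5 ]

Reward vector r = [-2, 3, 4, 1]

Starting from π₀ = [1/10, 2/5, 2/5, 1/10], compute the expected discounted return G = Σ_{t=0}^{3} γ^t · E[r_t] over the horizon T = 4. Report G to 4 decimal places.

G = 5.4561

t=0: π = [0.1000, 0.4000, 0.4000, 0.1000], E[r] = 2.7000, γ^t·E[r] = 2.700000, running G = 2.700000
t=1: π = [0.2800, 0.1900, 0.3400, 0.1900], E[r] = 1.5600, γ^t·E[r] = 1.248000, running G = 3.948000
t=2: π = [0.3190, 0.2500, 0.2440, 0.1870], E[r] = 1.2750, γ^t·E[r] = 0.816000, running G = 4.764000
t=3: π = [0.3124, 0.2713, 0.2488, 0.1675], E[r] = 1.3518, γ^t·E[r] = 0.692122, running G = 5.456122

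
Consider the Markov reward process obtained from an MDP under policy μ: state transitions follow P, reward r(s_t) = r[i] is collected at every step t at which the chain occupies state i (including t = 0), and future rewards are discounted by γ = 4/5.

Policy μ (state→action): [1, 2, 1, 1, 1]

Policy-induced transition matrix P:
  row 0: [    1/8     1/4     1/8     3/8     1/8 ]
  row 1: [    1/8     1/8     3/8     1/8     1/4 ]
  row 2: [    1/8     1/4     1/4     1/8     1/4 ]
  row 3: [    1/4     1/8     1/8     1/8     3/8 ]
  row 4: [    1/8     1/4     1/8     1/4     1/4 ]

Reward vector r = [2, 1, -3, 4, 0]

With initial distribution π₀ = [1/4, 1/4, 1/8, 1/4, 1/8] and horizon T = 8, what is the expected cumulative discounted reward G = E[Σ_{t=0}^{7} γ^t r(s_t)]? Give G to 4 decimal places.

t=0: π = [0.2500, 0.2500, 0.1250, 0.2500, 0.1250], E[r] = 1.3750, γ^t·E[r] = 1.375000, running G = 1.375000
t=1: π = [0.1563, 0.1875, 0.2031, 0.2031, 0.2500], E[r] = 0.7031, γ^t·E[r] = 0.562500, running G = 1.937500
t=2: π = [0.1504, 0.2012, 0.1973, 0.1953, 0.2559], E[r] = 0.6914, γ^t·E[r] = 0.442500, running G = 2.380000
t=3: π = [0.1494, 0.2004, 0.2000, 0.1946, 0.2556], E[r] = 0.6777, γ^t·E[r] = 0.347000, running G = 2.727000
t=4: π = [0.1493, 0.2006, 0.2001, 0.1943, 0.2556], E[r] = 0.6762, γ^t·E[r] = 0.276963, running G = 3.003963
t=5: π = [0.1493, 0.2006, 0.2002, 0.1943, 0.2556], E[r] = 0.6758, γ^t·E[r] = 0.221463, running G = 3.225425
t=6: π = [0.1493, 0.2006, 0.2002, 0.1943, 0.2556], E[r] = 0.6758, γ^t·E[r] = 0.177148, running G = 3.402573
t=7: π = [0.1493, 0.2006, 0.2002, 0.1943, 0.2556], E[r] = 0.6758, γ^t·E[r] = 0.141717, running G = 3.544290

G = 3.5443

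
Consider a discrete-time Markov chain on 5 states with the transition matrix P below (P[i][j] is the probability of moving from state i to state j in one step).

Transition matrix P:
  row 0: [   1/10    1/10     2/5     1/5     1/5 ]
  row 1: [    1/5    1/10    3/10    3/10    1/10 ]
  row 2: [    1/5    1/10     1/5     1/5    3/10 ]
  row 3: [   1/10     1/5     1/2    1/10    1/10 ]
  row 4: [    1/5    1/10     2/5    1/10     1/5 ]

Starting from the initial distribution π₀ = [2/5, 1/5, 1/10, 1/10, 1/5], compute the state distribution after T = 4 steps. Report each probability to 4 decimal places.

π = [0.1660, 0.1174, 0.3379, 0.1740, 0.2048]

t=0: π = [0.4000, 0.2000, 0.1000, 0.1000, 0.2000]
t=1: π = [0.1500, 0.1100, 0.3700, 0.1900, 0.1800]
t=2: π = [0.1660, 0.1190, 0.3340, 0.1740, 0.2070]
t=3: π = [0.1660, 0.1174, 0.3387, 0.1738, 0.2041]
t=4: π = [0.1660, 0.1174, 0.3379, 0.1740, 0.2048]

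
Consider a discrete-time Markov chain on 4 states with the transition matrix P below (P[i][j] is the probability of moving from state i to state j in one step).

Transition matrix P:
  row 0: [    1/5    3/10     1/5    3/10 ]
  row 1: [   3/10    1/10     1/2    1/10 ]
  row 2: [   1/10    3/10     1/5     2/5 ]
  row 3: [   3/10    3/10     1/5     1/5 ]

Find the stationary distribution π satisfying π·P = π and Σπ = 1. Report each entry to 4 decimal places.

π = [0.2227, 0.2500, 0.2750, 0.2523]

Balance equations π_j = Σ_i π_i·P[i][j]:
  π_0 = 1/5·π_0 + 3/10·π_1 + 1/10·π_2 + 3/10·π_3
  π_1 = 3/10·π_0 + 1/10·π_1 + 3/10·π_2 + 3/10·π_3
  π_2 = 1/5·π_0 + 1/2·π_1 + 1/5·π_2 + 1/5·π_3
  normalize: π_0 + π_1 + π_2 + π_3 = 1
Solving the linear system gives exactly π = [49/220, 1/4, 11/40, 111/440].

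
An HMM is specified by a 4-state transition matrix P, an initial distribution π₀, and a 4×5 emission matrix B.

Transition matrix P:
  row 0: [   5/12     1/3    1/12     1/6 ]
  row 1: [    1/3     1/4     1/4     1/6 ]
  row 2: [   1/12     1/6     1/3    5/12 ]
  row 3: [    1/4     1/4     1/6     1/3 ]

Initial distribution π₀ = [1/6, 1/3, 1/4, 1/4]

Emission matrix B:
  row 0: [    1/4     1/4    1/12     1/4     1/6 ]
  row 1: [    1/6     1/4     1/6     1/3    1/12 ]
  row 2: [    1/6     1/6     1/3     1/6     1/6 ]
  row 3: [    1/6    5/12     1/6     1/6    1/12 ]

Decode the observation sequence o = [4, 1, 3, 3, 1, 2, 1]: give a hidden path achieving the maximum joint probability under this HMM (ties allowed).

path = [2, 3, 1, 0, 1, 2, 3]

t=0: δ = [2.778e-02, 2.778e-02, 4.167e-02, 2.083e-02]  (obs o_0=4)
t=1: δ = [2.894e-03, 2.315e-03, 2.315e-03, 7.234e-03]  ψ = [0, 0, 2, 2]  (obs o_1=1)
t=2: δ = [4.521e-04, 6.028e-04, 2.009e-04, 4.019e-04]  ψ = [3, 3, 3, 3]  (obs o_2=3)
t=3: δ = [5.023e-05, 5.023e-05, 2.512e-05, 2.233e-05]  ψ = [1, 0, 1, 3]  (obs o_3=3)
t=4: δ = [5.233e-06, 4.186e-06, 2.093e-06, 4.361e-06]  ψ = [0, 0, 1, 2]  (obs o_4=1)
t=5: δ = [1.817e-07, 2.907e-07, 3.489e-07, 2.423e-07]  ψ = [0, 0, 1, 3]  (obs o_5=2)
t=6: δ = [2.423e-08, 1.817e-08, 1.938e-08, 6.056e-08]  ψ = [1, 1, 2, 2]  (obs o_6=1)
backtrack: best end state = 3; path = [2, 3, 1, 0, 1, 2, 3]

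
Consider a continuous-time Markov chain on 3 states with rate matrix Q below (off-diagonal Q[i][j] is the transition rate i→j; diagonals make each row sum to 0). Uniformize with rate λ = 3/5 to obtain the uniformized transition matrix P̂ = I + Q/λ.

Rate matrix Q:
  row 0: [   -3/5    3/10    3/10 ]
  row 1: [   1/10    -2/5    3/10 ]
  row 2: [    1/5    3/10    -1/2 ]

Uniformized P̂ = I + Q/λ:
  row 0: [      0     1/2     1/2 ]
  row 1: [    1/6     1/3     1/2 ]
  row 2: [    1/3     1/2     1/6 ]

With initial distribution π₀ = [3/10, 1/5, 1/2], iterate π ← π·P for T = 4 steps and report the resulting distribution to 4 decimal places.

π = [0.1951, 0.4284, 0.3765]

t=0: π = [0.3000, 0.2000, 0.5000]
t=1: π = [0.2000, 0.4667, 0.3333]
t=2: π = [0.1889, 0.4222, 0.3889]
t=3: π = [0.2000, 0.4296, 0.3704]
t=4: π = [0.1951, 0.4284, 0.3765]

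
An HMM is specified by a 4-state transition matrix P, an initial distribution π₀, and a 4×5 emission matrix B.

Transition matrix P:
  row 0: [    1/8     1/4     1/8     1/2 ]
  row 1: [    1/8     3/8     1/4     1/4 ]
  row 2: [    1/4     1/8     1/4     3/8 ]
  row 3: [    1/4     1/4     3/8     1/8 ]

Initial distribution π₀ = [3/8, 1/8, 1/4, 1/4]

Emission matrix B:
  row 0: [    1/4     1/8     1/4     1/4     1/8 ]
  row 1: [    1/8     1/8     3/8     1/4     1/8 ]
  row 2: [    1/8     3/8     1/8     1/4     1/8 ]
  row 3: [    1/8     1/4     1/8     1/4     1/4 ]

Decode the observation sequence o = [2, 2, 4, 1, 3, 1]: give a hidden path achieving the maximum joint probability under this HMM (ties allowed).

t=0: δ = [9.375e-02, 4.688e-02, 3.125e-02, 3.125e-02]  (obs o_0=2)
t=1: δ = [2.930e-03, 8.789e-03, 1.465e-03, 5.859e-03]  ψ = [0, 0, 0, 0]  (obs o_1=2)
t=2: δ = [1.831e-04, 4.120e-04, 2.747e-04, 5.493e-04]  ψ = [3, 1, 1, 1]  (obs o_2=4)
t=3: δ = [1.717e-05, 1.931e-05, 7.725e-05, 2.575e-05]  ψ = [3, 1, 3, 1]  (obs o_3=1)
t=4: δ = [4.828e-06, 2.414e-06, 4.828e-06, 7.242e-06]  ψ = [2, 2, 2, 2]  (obs o_4=3)
t=5: δ = [2.263e-07, 2.263e-07, 1.018e-06, 6.035e-07]  ψ = [3, 3, 3, 0]  (obs o_5=1)
backtrack: best end state = 2; path = [0, 1, 3, 2, 3, 2]

path = [0, 1, 3, 2, 3, 2]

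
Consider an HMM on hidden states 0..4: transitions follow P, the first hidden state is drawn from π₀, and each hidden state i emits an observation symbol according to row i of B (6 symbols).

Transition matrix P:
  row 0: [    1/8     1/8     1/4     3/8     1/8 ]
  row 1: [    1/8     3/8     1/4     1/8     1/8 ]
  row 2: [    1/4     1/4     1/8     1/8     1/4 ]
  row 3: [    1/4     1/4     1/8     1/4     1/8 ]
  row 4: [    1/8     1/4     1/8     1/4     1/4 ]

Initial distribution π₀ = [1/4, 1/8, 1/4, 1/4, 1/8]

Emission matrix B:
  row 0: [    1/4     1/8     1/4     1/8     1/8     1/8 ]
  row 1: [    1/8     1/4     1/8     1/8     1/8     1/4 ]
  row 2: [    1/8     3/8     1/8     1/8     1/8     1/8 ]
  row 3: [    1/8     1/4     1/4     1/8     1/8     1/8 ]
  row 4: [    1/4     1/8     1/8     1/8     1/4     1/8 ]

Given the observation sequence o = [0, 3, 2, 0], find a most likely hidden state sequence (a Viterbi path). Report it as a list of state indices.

t=0: δ = [6.250e-02, 1.562e-02, 3.125e-02, 3.125e-02, 3.125e-02]  (obs o_0=0)
t=1: δ = [9.766e-04, 9.766e-04, 1.953e-03, 2.930e-03, 9.766e-04]  ψ = [0, 0, 0, 0, 0]  (obs o_1=3)
t=2: δ = [1.831e-04, 9.155e-05, 4.578e-05, 1.831e-04, 6.104e-05]  ψ = [3, 3, 3, 3, 2]  (obs o_2=2)
t=3: δ = [1.144e-05, 5.722e-06, 5.722e-06, 8.583e-06, 5.722e-06]  ψ = [3, 3, 0, 0, 0]  (obs o_3=0)
backtrack: best end state = 0; path = [0, 3, 3, 0]

path = [0, 3, 3, 0]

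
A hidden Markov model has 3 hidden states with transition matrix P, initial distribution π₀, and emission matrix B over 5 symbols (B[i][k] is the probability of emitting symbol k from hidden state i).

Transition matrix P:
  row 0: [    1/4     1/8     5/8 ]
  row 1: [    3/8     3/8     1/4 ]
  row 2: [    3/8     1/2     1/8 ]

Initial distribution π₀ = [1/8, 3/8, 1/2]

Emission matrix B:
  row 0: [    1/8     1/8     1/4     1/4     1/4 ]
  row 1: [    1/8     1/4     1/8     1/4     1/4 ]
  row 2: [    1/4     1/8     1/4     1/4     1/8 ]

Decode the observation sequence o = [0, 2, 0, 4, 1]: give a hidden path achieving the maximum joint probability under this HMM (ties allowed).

path = [2, 0, 2, 1, 1]

t=0: δ = [1.562e-02, 4.688e-02, 1.250e-01]  (obs o_0=0)
t=1: δ = [1.172e-02, 7.812e-03, 3.906e-03]  ψ = [2, 2, 2]  (obs o_1=2)
t=2: δ = [3.662e-04, 3.662e-04, 1.831e-03]  ψ = [0, 1, 0]  (obs o_2=0)
t=3: δ = [1.717e-04, 2.289e-04, 2.861e-05]  ψ = [2, 2, 0]  (obs o_3=4)
t=4: δ = [1.073e-05, 2.146e-05, 1.341e-05]  ψ = [1, 1, 0]  (obs o_4=1)
backtrack: best end state = 1; path = [2, 0, 2, 1, 1]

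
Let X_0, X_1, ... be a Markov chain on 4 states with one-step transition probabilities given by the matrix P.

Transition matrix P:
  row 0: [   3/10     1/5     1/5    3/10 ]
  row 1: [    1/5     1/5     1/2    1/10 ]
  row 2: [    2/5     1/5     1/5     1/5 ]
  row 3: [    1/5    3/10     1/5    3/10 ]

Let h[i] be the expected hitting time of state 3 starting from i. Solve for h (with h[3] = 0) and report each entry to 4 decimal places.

h = [4.2735, 5.2564, 4.7009, 0.0000]

First-step conditioning: h[3] = 0; for i ≠ 3, h[i] = 1 + Σ_k P[i][k]·h[k].
  h[0] = 1 + 3/10·h[0] + 1/5·h[1] + 1/5·h[2]
  h[1] = 1 + 1/5·h[0] + 1/5·h[1] + 1/2·h[2]
  h[2] = 1 + 2/5·h[0] + 1/5·h[1] + 1/5·h[2]
Solving the 3×3 linear system over states ≠ 3 gives exactly h = [500/117, 205/39, 550/117, 0] (h[3] = 0 is the target).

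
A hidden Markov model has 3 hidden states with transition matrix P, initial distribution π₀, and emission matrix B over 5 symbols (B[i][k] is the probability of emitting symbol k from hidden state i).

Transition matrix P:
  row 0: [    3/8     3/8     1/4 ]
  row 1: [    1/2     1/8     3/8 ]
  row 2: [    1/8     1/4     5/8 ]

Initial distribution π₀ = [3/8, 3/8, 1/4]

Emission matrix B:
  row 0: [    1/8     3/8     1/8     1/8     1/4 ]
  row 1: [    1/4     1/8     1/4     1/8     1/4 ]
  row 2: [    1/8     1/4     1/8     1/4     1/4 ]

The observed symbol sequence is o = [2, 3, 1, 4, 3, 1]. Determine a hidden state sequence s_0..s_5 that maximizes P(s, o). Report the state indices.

t=0: δ = [4.688e-02, 9.375e-02, 3.125e-02]  (obs o_0=2)
t=1: δ = [5.859e-03, 2.197e-03, 8.789e-03]  ψ = [1, 0, 1]  (obs o_1=3)
t=2: δ = [8.240e-04, 2.747e-04, 1.373e-03]  ψ = [0, 0, 2]  (obs o_2=1)
t=3: δ = [7.725e-05, 8.583e-05, 2.146e-04]  ψ = [0, 2, 2]  (obs o_3=4)
t=4: δ = [5.364e-06, 6.706e-06, 3.353e-05]  ψ = [1, 2, 2]  (obs o_4=3)
t=5: δ = [1.572e-06, 1.048e-06, 5.239e-06]  ψ = [2, 2, 2]  (obs o_5=1)
backtrack: best end state = 2; path = [1, 2, 2, 2, 2, 2]

path = [1, 2, 2, 2, 2, 2]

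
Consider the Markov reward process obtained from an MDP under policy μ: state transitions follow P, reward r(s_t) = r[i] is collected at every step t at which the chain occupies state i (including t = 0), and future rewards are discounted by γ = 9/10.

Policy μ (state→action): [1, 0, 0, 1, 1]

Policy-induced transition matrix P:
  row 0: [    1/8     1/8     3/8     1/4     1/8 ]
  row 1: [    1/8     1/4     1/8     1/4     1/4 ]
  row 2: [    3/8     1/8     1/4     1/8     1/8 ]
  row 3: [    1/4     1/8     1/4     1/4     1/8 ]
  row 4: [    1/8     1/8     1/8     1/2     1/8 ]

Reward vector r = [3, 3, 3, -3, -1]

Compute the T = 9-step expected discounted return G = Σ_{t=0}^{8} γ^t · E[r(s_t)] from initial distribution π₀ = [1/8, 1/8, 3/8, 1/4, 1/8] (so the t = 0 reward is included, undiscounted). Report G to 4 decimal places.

t=0: π = [0.1250, 0.1250, 0.3750, 0.2500, 0.1250], E[r] = 1.0000, γ^t·E[r] = 1.000000, running G = 1.000000
t=1: π = [0.2500, 0.1406, 0.2344, 0.2344, 0.1406], E[r] = 1.0313, γ^t·E[r] = 0.928125, running G = 1.928125
t=2: π = [0.2129, 0.1426, 0.2461, 0.2559, 0.1426], E[r] = 0.8945, γ^t·E[r] = 0.724570, running G = 2.652695
t=3: π = [0.2185, 0.1428, 0.2410, 0.2549, 0.1428], E[r] = 0.8994, γ^t·E[r] = 0.655673, running G = 3.308368
t=4: π = [0.2171, 0.1429, 0.2416, 0.2556, 0.1429], E[r] = 0.8951, γ^t·E[r] = 0.587262, running G = 3.895631
t=5: π = [0.2174, 0.1429, 0.2414, 0.2555, 0.1429], E[r] = 0.8955, γ^t·E[r] = 0.528784, running G = 4.424414
t=6: π = [0.2173, 0.1429, 0.2415, 0.2555, 0.1429], E[r] = 0.8954, γ^t·E[r] = 0.475828, running G = 4.900243
t=7: π = [0.2173, 0.1429, 0.2414, 0.2555, 0.1429], E[r] = 0.8954, γ^t·E[r] = 0.428256, running G = 5.328499
t=8: π = [0.2173, 0.1429, 0.2414, 0.2555, 0.1429], E[r] = 0.8954, γ^t·E[r] = 0.385428, running G = 5.713927

G = 5.7139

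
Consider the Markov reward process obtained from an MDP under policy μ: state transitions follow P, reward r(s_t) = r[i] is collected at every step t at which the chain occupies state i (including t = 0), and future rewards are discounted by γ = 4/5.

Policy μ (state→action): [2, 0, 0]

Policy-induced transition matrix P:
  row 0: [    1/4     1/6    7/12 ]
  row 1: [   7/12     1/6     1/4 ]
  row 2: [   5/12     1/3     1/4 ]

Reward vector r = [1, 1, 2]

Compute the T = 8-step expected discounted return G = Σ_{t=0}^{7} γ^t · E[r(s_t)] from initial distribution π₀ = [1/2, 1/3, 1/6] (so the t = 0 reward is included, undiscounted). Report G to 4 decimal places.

t=0: π = [0.5000, 0.3333, 0.1667], E[r] = 1.1667, γ^t·E[r] = 1.166667, running G = 1.166667
t=1: π = [0.3889, 0.1944, 0.4167], E[r] = 1.4167, γ^t·E[r] = 1.133333, running G = 2.300000
t=2: π = [0.3843, 0.2361, 0.3796], E[r] = 1.3796, γ^t·E[r] = 0.882963, running G = 3.182963
t=3: π = [0.3920, 0.2299, 0.3781], E[r] = 1.3781, γ^t·E[r] = 0.705580, running G = 3.888543
t=4: π = [0.3897, 0.2297, 0.3807], E[r] = 1.3807, γ^t·E[r] = 0.565518, running G = 4.454061
t=5: π = [0.3900, 0.2301, 0.3799], E[r] = 1.3799, γ^t·E[r] = 0.452161, running G = 4.906222
t=6: π = [0.3900, 0.2300, 0.3800], E[r] = 1.3800, γ^t·E[r] = 0.361759, running G = 5.267981
t=7: π = [0.3900, 0.2300, 0.3800], E[r] = 1.3800, γ^t·E[r] = 0.289408, running G = 5.557389

G = 5.5574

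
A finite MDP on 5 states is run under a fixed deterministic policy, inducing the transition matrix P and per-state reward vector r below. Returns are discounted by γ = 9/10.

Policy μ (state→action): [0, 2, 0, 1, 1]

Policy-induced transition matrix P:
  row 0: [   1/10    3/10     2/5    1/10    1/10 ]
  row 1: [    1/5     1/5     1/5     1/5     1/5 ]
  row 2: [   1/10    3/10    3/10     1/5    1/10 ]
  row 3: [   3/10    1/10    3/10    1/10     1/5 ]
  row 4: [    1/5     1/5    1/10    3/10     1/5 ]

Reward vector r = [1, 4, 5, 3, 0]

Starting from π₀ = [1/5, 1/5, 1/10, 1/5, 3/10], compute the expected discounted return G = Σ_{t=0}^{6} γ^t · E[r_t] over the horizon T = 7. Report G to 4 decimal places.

t=0: π = [0.2000, 0.2000, 0.1000, 0.2000, 0.3000], E[r] = 2.1000, γ^t·E[r] = 2.100000, running G = 2.100000
t=1: π = [0.1900, 0.2100, 0.2400, 0.1900, 0.1700], E[r] = 2.8000, γ^t·E[r] = 2.520000, running G = 4.620000
t=2: π = [0.1760, 0.2240, 0.2640, 0.1790, 0.1570], E[r] = 2.9290, γ^t·E[r] = 2.372490, running G = 6.992490
t=3: π = [0.1739, 0.2261, 0.2638, 0.1802, 0.1560], E[r] = 2.9379, γ^t·E[r] = 2.141729, running G = 9.134219
t=4: π = [0.1743, 0.2258, 0.2636, 0.1802, 0.1562], E[r] = 2.9357, γ^t·E[r] = 1.926126, running G = 11.060345
t=5: π = [0.1742, 0.2258, 0.2636, 0.1802, 0.1562], E[r] = 2.9358, γ^t·E[r] = 1.733589, running G = 12.793934
t=6: π = [0.1742, 0.2258, 0.2636, 0.1802, 0.1562], E[r] = 2.9359, γ^t·E[r] = 1.560235, running G = 14.354170

G = 14.3542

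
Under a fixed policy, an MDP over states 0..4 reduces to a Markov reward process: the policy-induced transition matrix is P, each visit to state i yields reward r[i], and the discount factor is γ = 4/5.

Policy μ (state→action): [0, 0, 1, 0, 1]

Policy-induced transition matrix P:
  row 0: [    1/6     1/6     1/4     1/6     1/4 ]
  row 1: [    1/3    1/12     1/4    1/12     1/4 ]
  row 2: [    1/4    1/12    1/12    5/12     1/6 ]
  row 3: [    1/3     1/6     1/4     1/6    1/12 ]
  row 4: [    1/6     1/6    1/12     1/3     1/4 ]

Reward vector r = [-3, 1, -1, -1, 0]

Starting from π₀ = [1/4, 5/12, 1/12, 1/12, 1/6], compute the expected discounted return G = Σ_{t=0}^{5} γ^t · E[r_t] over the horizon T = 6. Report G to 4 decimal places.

G = -3.2295

t=0: π = [0.2500, 0.4167, 0.0833, 0.0833, 0.1667], E[r] = -0.5000, γ^t·E[r] = -0.500000, running G = -0.500000
t=1: π = [0.2569, 0.1250, 0.2083, 0.1806, 0.2292], E[r] = -1.0347, γ^t·E[r] = -0.827778, running G = -1.327778
t=2: π = [0.2350, 0.1389, 0.1771, 0.2465, 0.2025], E[r] = -0.9896, γ^t·E[r] = -0.633333, running G = -1.961111
t=3: π = [0.2457, 0.1403, 0.1867, 0.2331, 0.1942], E[r] = -1.0165, γ^t·E[r] = -0.520444, running G = -2.481556
t=4: π = [0.2445, 0.1394, 0.1865, 0.2340, 0.1956], E[r] = -1.0145, γ^t·E[r] = -0.415552, running G = -2.897108
t=5: π = [0.2444, 0.1395, 0.1863, 0.2343, 0.1955], E[r] = -1.0144, γ^t·E[r] = -0.332408, running G = -3.229516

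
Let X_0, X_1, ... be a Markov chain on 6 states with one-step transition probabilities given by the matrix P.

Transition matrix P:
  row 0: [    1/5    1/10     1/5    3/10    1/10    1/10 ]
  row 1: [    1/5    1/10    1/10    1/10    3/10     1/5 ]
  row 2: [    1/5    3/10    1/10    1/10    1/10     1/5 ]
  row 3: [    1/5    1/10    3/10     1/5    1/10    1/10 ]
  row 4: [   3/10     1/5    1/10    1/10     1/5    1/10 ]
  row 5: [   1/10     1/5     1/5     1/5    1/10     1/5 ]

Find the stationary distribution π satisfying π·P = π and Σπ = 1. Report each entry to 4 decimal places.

π = [0.1999, 0.1634, 0.1692, 0.1720, 0.1474, 0.1481]

Balance equations π_j = Σ_i π_i·P[i][j]:
  π_0 = 1/5·π_0 + 1/5·π_1 + 1/5·π_2 + 1/5·π_3 + 3/10·π_4 + 1/10·π_5
  π_1 = 1/10·π_0 + 1/10·π_1 + 3/10·π_2 + 1/10·π_3 + 1/5·π_4 + 1/5·π_5
  π_2 = 1/5·π_0 + 1/10·π_1 + 1/10·π_2 + 3/10·π_3 + 1/10·π_4 + 1/5·π_5
  π_3 = 3/10·π_0 + 1/10·π_1 + 1/10·π_2 + 1/5·π_3 + 1/10·π_4 + 1/5·π_5
  π_4 = 1/10·π_0 + 3/10·π_1 + 1/10·π_2 + 1/10·π_3 + 1/5·π_4 + 1/10·π_5
  normalize: π_0 + π_1 + π_2 + π_3 + π_4 + π_5 = 1
Solving the linear system gives exactly π = [4955/24783, 5399/33044, 5591/33044, 775/4506, 7307/49566, 7339/49566].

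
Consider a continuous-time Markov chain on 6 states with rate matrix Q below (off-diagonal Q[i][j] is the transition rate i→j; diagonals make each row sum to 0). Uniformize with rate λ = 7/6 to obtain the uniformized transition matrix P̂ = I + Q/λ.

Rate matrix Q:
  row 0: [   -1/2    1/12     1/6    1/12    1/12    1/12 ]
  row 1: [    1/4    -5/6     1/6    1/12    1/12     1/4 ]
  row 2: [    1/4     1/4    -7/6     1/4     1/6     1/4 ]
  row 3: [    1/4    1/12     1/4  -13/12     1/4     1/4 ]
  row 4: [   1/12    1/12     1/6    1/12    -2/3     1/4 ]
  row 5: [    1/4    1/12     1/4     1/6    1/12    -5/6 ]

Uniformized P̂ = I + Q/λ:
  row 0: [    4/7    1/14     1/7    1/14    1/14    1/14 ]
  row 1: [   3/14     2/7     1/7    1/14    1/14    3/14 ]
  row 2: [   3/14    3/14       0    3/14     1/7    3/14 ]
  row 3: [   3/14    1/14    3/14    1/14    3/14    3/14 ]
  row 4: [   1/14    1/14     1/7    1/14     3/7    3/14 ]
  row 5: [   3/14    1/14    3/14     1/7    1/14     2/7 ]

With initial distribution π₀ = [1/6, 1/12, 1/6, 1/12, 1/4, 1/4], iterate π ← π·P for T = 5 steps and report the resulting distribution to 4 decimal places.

t=0: π = [0.1667, 0.0833, 0.1667, 0.0833, 0.2500, 0.2500]
t=1: π = [0.2381, 0.1131, 0.1429, 0.1131, 0.1845, 0.2083]
t=2: π = [0.2730, 0.1161, 0.1454, 0.1067, 0.1637, 0.1952]
t=3: π = [0.2884, 0.1171, 0.1436, 0.1061, 0.1555, 0.1892]
t=4: π = [0.2951, 0.1170, 0.1434, 0.1055, 0.1524, 0.1866]
t=5: π = [0.2979, 0.1170, 0.1432, 0.1052, 0.1512, 0.1855]

π = [0.2979, 0.1170, 0.1432, 0.1052, 0.1512, 0.1855]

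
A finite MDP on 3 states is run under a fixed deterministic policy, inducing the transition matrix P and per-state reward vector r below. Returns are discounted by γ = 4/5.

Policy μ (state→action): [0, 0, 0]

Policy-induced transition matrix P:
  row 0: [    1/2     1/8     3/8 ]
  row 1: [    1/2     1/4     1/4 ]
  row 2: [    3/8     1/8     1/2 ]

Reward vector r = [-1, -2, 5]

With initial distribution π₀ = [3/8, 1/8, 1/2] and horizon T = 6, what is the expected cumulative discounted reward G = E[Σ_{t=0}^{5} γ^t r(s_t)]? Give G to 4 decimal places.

G = 5.4640

t=0: π = [0.3750, 0.1250, 0.5000], E[r] = 1.8750, γ^t·E[r] = 1.875000, running G = 1.875000
t=1: π = [0.4375, 0.1406, 0.4219], E[r] = 1.3906, γ^t·E[r] = 1.112500, running G = 2.987500
t=2: π = [0.4473, 0.1426, 0.4102], E[r] = 1.3184, γ^t·E[r] = 0.843750, running G = 3.831250
t=3: π = [0.4487, 0.1428, 0.4084], E[r] = 1.3079, γ^t·E[r] = 0.669625, running G = 4.500875
t=4: π = [0.4489, 0.1429, 0.4082], E[r] = 1.3064, γ^t·E[r] = 0.535088, running G = 5.035963
t=5: π = [0.4490, 0.1429, 0.4082], E[r] = 1.3062, γ^t·E[r] = 0.428001, running G = 5.463964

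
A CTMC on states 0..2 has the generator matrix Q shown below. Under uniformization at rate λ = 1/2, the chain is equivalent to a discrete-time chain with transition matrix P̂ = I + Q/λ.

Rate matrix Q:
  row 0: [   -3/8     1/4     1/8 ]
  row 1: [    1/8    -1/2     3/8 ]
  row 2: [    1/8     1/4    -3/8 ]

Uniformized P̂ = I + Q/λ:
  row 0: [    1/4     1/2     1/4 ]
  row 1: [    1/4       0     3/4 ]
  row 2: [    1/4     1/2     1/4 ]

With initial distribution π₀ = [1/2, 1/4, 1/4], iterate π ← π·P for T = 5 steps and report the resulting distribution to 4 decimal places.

π = [0.2500, 0.3359, 0.4141]

t=0: π = [0.5000, 0.2500, 0.2500]
t=1: π = [0.2500, 0.3750, 0.3750]
t=2: π = [0.2500, 0.3125, 0.4375]
t=3: π = [0.2500, 0.3438, 0.4063]
t=4: π = [0.2500, 0.3281, 0.4219]
t=5: π = [0.2500, 0.3359, 0.4141]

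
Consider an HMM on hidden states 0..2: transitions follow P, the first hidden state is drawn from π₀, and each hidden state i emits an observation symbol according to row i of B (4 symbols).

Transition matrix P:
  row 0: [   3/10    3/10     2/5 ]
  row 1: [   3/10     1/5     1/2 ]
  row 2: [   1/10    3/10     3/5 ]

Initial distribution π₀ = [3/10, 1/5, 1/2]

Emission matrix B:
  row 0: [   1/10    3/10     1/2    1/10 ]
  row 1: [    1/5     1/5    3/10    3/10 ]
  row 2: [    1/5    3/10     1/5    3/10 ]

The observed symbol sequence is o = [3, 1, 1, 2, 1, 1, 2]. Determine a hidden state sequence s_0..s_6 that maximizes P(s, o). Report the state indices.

t=0: δ = [3.000e-02, 6.000e-02, 1.500e-01]  (obs o_0=3)
t=1: δ = [5.400e-03, 9.000e-03, 2.700e-02]  ψ = [1, 2, 2]  (obs o_1=1)
t=2: δ = [8.100e-04, 1.620e-03, 4.860e-03]  ψ = [1, 2, 2]  (obs o_2=1)
t=3: δ = [2.430e-04, 4.374e-04, 5.832e-04]  ψ = [1, 2, 2]  (obs o_3=2)
t=4: δ = [3.937e-05, 3.499e-05, 1.050e-04]  ψ = [1, 2, 2]  (obs o_4=1)
t=5: δ = [3.543e-06, 6.299e-06, 1.890e-05]  ψ = [0, 2, 2]  (obs o_5=1)
t=6: δ = [9.448e-07, 1.701e-06, 2.267e-06]  ψ = [1, 2, 2]  (obs o_6=2)
backtrack: best end state = 2; path = [2, 2, 2, 2, 2, 2, 2]

path = [2, 2, 2, 2, 2, 2, 2]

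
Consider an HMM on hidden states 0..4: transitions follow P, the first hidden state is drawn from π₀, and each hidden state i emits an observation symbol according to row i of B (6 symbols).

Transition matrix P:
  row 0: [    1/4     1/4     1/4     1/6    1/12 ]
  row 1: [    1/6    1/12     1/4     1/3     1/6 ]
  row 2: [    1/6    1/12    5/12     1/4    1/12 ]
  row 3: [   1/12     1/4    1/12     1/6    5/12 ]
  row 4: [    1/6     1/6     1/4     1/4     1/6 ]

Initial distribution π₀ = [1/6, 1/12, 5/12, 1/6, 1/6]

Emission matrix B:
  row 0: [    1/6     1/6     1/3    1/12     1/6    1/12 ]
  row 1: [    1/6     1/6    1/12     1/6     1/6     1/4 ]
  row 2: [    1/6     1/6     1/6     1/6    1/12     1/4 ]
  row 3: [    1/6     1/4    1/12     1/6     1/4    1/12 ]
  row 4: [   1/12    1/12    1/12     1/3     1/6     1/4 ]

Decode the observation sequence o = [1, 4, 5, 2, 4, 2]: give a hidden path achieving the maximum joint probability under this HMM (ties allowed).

path = [2, 3, 4, 0, 0, 0]

t=0: δ = [2.778e-02, 1.389e-02, 6.944e-02, 4.167e-02, 1.389e-02]  (obs o_0=1)
t=1: δ = [1.929e-03, 1.736e-03, 2.411e-03, 4.340e-03, 2.894e-03]  ψ = [2, 3, 2, 2, 3]  (obs o_1=4)
t=2: δ = [4.019e-05, 2.713e-04, 2.512e-04, 6.028e-05, 4.521e-04]  ψ = [0, 3, 2, 3, 3]  (obs o_2=5)
t=3: δ = [2.512e-05, 6.279e-06, 1.884e-05, 9.419e-06, 6.279e-06]  ψ = [4, 4, 4, 4, 4]  (obs o_3=2)
t=4: δ = [1.047e-06, 1.047e-06, 6.541e-07, 1.177e-06, 6.541e-07]  ψ = [0, 0, 2, 2, 3]  (obs o_4=4)
t=5: δ = [8.721e-08, 2.453e-08, 4.542e-08, 2.907e-08, 4.088e-08]  ψ = [0, 3, 2, 1, 3]  (obs o_5=2)
backtrack: best end state = 0; path = [2, 3, 4, 0, 0, 0]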